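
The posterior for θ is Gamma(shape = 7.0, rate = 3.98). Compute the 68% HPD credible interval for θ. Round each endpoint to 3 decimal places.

[0.969, 2.216]

The posterior is unimodal and skewed, so the HPD interval has equal density at both endpoints and is the shortest 68% interval.
Solving f(0.969) = f(2.216) with F(2.216) − F(0.969) = 0.68 gives [0.969, 2.216].
For comparison, the equal-tailed interval is [1.113, 2.403]; the HPD is narrower and shifted toward the mode.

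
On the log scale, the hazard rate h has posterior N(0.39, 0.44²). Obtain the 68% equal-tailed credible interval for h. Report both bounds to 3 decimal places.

[0.954, 2.288]

On the log scale the 68% interval is 0.39 ± 0.994 × 0.44 = [-0.0476, 0.8276].
Exponentiate: [e^-0.0476, e^0.8276] = [0.954, 2.288].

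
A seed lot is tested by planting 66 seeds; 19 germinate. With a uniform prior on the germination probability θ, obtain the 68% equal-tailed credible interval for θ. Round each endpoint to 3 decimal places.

Posterior: Beta(1+19, 1+47) = Beta(20, 48).
Equal-tailed 68% interval: the 0.16 and 0.84 quantiles of Beta(20, 48).
Posterior mean ≈ 0.294, SD ≈ 0.055; a Normal approximation gives roughly [0.240, 0.349].
Exact: F⁻¹(0.16) = 0.239; F⁻¹(0.84) = 0.349.

[0.239, 0.349]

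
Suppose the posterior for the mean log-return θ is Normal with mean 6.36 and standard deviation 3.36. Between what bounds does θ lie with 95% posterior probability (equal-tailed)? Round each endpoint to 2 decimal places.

The posterior is symmetric, so the 95% equal-tailed interval is θ = 6.36 ± z·3.36 with z = 1.960.
Half-width: 1.960 × 3.36 = 6.59.
6.36 − 6.59 = -0.23; 6.36 + 6.59 = 12.95.

[-0.23, 12.95]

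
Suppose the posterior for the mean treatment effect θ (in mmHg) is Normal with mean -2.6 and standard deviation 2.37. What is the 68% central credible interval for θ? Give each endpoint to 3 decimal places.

The posterior is symmetric, so the 68% equal-tailed interval is θ = -2.6 ± z·2.37 with z = 0.994.
Half-width: 0.994 × 2.37 = 2.357.
-2.6 − 2.357 = -4.957; -2.6 + 2.357 = -0.243.

[-4.957, -0.243]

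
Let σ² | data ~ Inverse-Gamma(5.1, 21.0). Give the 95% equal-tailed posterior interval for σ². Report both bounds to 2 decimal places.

[2.02, 12.50]

Inverse-Gamma(5.1, 21.0) quantiles: F⁻¹(0.025) and F⁻¹(0.975).
Equivalently, 1/σ² ~ Gamma(5.1, rate = 21.0); invert its 0.975 and 0.025 quantiles.
Posterior mean ≈ 5.12, SD ≈ 2.91; a Normal approximation gives roughly [-0.58, 10.82].
Exact: lower = 2.02; upper = 12.50.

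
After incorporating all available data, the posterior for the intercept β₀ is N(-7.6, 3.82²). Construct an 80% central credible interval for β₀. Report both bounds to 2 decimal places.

The posterior is symmetric, so the 80% equal-tailed interval is β₀ = -7.6 ± z·3.82 with z = 1.282.
Half-width: 1.282 × 3.82 = 4.90.
-7.6 − 4.90 = -12.50; -7.6 + 4.90 = -2.70.

[-12.50, -2.70]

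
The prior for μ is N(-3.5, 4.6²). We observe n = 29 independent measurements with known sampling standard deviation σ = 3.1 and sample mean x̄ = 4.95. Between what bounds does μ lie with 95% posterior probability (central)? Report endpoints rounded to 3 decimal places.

[3.700, 5.939]

Posterior precision = 1/4.6² + 29/3.1² = 0.0473 + 3.0177 = 3.0649, so posterior SD = 0.5712.
Posterior mean = (-3.5/4.6² + 29·4.95/3.1²) / 3.0649 = 4.8197.
Interval: 4.8197 ± 1.960 × 0.5712 → [3.700, 5.939].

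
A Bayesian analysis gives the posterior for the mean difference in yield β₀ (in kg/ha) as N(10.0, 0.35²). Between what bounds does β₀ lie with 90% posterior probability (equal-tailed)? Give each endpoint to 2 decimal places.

[9.42, 10.58]

The posterior is symmetric, so the 90% equal-tailed interval is β₀ = 10.0 ± z·0.35 with z = 1.645.
Half-width: 1.645 × 0.35 = 0.58.
10.0 − 0.58 = 9.42; 10.0 + 0.58 = 10.58.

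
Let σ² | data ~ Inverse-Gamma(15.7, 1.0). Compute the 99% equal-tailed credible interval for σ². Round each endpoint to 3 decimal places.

Inverse-Gamma(15.7, 1.0) quantiles: F⁻¹(0.005) and F⁻¹(0.995).
Equivalently, 1/σ² ~ Gamma(15.7, rate = 1.0); invert its 0.995 and 0.005 quantiles.
Posterior mean ≈ 0.068, SD ≈ 0.018; a Normal approximation gives roughly [0.021, 0.115].
Exact: lower = 0.036; upper = 0.136.

[0.036, 0.136]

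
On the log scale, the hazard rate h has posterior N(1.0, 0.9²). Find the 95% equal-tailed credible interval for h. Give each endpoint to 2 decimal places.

On the log scale the 95% interval is 1.0 ± 1.960 × 0.9 = [-0.7640, 2.7640].
Exponentiate: [e^-0.7640, e^2.7640] = [0.47, 15.86].

[0.47, 15.86]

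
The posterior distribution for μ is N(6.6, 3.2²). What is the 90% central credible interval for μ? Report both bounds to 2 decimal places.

The posterior is symmetric, so the 90% equal-tailed interval is μ = 6.6 ± z·3.2 with z = 1.645.
Half-width: 1.645 × 3.2 = 5.26.
6.6 − 5.26 = 1.34; 6.6 + 5.26 = 11.86.

[1.34, 11.86]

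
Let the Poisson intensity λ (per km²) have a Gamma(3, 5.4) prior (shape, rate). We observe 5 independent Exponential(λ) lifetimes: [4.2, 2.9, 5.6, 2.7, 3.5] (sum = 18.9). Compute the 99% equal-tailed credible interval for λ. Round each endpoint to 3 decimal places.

[0.106, 0.705]

Posterior: Gamma(3+5, 5.4+18.9) = Gamma(8, 24.3) (shape, rate).
Equal-tailed 99% interval: Gamma(8, 24.3) quantiles at 0.005 and 0.995.
Posterior mean ≈ 0.329, SD ≈ 0.116; a Normal approximation gives roughly [0.029, 0.629].
Exact: lower = 0.106; upper = 0.705.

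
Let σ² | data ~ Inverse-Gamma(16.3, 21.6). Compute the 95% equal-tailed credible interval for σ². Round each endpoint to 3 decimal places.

Inverse-Gamma(16.3, 21.6) quantiles: F⁻¹(0.025) and F⁻¹(0.975).
Equivalently, 1/σ² ~ Gamma(16.3, rate = 21.6); invert its 0.975 and 0.025 quantiles.
Posterior mean ≈ 1.412, SD ≈ 0.373; a Normal approximation gives roughly [0.680, 2.143].
Exact: lower = 0.860; upper = 2.305.

[0.860, 2.305]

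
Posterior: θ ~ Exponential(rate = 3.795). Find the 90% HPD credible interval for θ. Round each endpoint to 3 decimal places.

[0.000, 0.607]

The exponential density is strictly decreasing on [0, ∞), so the HPD interval is anchored at 0: [0, q] with P(θ ≤ q) = 0.90.
q = −ln(1 − 0.90) / 3.795 = 2.3026 / 3.795 = 0.607.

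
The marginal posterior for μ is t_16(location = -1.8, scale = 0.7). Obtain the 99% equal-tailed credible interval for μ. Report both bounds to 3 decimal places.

[-3.845, 0.245]

The t_16 distribution is symmetric; the 99% interval is -1.8 ± t·0.7 with t_{0.995,16} = 2.921.
Half-width: 2.921 × 0.7 = 2.045.
-1.8 − 2.045 = -3.845; -1.8 + 2.045 = 0.245.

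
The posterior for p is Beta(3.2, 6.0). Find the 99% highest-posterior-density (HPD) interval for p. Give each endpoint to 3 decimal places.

The posterior is unimodal and skewed, so the HPD interval has equal density at both endpoints and is the shortest 99% interval.
Solving f(0.041) = f(0.729) with F(0.729) − F(0.041) = 0.99 gives [0.041, 0.729].
For comparison, the equal-tailed interval is [0.055, 0.751]; the HPD is narrower and shifted toward the mode.

[0.041, 0.729]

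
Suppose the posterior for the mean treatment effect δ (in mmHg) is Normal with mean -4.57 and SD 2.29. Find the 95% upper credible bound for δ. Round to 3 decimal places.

-0.803

Need U with P(δ ≤ U) = 0.95: U = -4.57 + z_{0.05}·2.29.
z = 1.645; U = -4.57 + 1.645 × 2.29 = -0.803.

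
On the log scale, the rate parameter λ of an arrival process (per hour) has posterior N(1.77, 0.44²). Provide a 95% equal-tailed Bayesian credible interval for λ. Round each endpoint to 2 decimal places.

On the log scale the 95% interval is 1.77 ± 1.960 × 0.44 = [0.9076, 2.6324].
Exponentiate: [e^0.9076, e^2.6324] = [2.48, 13.91].

[2.48, 13.91]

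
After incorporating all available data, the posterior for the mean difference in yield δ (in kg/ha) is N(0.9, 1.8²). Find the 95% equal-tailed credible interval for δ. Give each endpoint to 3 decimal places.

[-2.628, 4.428]

The posterior is symmetric, so the 95% equal-tailed interval is δ = 0.9 ± z·1.8 with z = 1.960.
Half-width: 1.960 × 1.8 = 3.528.
0.9 − 3.528 = -2.628; 0.9 + 3.528 = 4.428.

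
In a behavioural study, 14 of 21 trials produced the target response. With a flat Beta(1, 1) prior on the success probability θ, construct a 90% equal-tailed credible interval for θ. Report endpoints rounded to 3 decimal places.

Posterior: Beta(1+14, 1+7) = Beta(15, 8).
Equal-tailed 90% interval: the 0.05 and 0.95 quantiles of Beta(15, 8).
Posterior mean ≈ 0.652, SD ≈ 0.097; a Normal approximation gives roughly [0.492, 0.812].
Exact: F⁻¹(0.05) = 0.485; F⁻¹(0.95) = 0.804.

[0.485, 0.804]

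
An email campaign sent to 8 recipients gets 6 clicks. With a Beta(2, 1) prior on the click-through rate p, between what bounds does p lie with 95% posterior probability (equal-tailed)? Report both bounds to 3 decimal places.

Posterior: Beta(2+6, 1+2) = Beta(8, 3).
Equal-tailed 95% interval: the 0.025 and 0.975 quantiles of Beta(8, 3).
Posterior mean ≈ 0.727, SD ≈ 0.129; a Normal approximation gives roughly [0.475, 0.979].
Exact: F⁻¹(0.025) = 0.444; F⁻¹(0.975) = 0.933.

[0.444, 0.933]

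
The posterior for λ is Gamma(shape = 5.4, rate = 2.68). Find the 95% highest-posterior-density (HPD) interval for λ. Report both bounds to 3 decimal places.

The posterior is unimodal and skewed, so the HPD interval has equal density at both endpoints and is the shortest 95% interval.
Solving f(0.530) = f(3.735) with F(3.735) − F(0.530) = 0.95 gives [0.530, 3.735].
For comparison, the equal-tailed interval is [0.690, 4.036]; the HPD is narrower and shifted toward the mode.

[0.530, 3.735]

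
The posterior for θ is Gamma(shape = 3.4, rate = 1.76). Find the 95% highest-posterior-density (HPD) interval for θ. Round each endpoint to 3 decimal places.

The posterior is unimodal and skewed, so the HPD interval has equal density at both endpoints and is the shortest 95% interval.
Solving f(0.258) = f(3.994) with F(3.994) − F(0.258) = 0.95 gives [0.258, 3.994].
For comparison, the equal-tailed interval is [0.453, 4.461]; the HPD is narrower and shifted toward the mode.

[0.258, 3.994]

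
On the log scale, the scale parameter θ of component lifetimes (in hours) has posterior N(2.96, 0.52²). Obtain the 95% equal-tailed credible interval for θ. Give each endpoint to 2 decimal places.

On the log scale the 95% interval is 2.96 ± 1.960 × 0.52 = [1.9408, 3.9792].
Exponentiate: [e^1.9408, e^3.9792] = [6.96, 53.47].

[6.96, 53.47]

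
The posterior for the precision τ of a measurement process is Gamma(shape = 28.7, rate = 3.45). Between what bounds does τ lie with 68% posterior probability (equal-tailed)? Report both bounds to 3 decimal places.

[6.783, 9.853]

Posterior: Gamma(shape 28.7, rate 3.45).
Equal-tailed 68% interval: Gamma(28.7, 3.45) quantiles at 0.16 and 0.84.
Posterior mean ≈ 8.319, SD ≈ 1.553; a Normal approximation gives roughly [6.775, 9.863].
Exact: lower = 6.783; upper = 9.853.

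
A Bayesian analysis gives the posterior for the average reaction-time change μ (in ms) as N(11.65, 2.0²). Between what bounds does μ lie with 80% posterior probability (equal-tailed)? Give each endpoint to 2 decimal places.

The posterior is symmetric, so the 80% equal-tailed interval is μ = 11.65 ± z·2.0 with z = 1.282.
Half-width: 1.282 × 2.0 = 2.56.
11.65 − 2.56 = 9.09; 11.65 + 2.56 = 14.21.

[9.09, 14.21]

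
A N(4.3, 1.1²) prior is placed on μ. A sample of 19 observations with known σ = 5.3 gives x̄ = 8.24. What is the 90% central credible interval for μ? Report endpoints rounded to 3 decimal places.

[4.732, 7.415]

Posterior precision = 1/1.1² + 19/5.3² = 0.8264 + 0.6764 = 1.5028, so posterior SD = 0.8157.
Posterior mean = (4.3/1.1² + 19·8.24/5.3²) / 1.5028 = 6.0733.
Interval: 6.0733 ± 1.645 × 0.8157 → [4.732, 7.415].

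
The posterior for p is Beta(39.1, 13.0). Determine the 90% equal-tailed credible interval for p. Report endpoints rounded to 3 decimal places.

Posterior: Beta(39.1, 13.0).
Equal-tailed 90% interval: the 0.05 and 0.95 quantiles of Beta(39.1, 13.0).
Posterior mean ≈ 0.750, SD ≈ 0.059; a Normal approximation gives roughly [0.653, 0.848].
Exact: F⁻¹(0.05) = 0.647; F⁻¹(0.95) = 0.842.

[0.647, 0.842]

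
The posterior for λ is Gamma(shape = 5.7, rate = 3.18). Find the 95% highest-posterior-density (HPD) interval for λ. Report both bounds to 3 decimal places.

The posterior is unimodal and skewed, so the HPD interval has equal density at both endpoints and is the shortest 95% interval.
Solving f(0.499) = f(3.283) with F(3.283) − F(0.499) = 0.95 gives [0.499, 3.283].
For comparison, the equal-tailed interval is [0.637, 3.536]; the HPD is narrower and shifted toward the mode.

[0.499, 3.283]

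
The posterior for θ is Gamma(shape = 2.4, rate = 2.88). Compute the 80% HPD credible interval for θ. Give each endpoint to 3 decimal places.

The posterior is unimodal and skewed, so the HPD interval has equal density at both endpoints and is the shortest 80% interval.
Solving f(0.118) = f(1.273) with F(1.273) − F(0.118) = 0.80 gives [0.118, 1.273].
For comparison, the equal-tailed interval is [0.260, 1.554]; the HPD is narrower and shifted toward the mode.

[0.118, 1.273]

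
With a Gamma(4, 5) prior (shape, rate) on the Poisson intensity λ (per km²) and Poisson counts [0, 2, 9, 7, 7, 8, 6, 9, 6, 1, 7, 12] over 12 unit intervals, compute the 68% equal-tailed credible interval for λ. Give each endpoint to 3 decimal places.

Posterior: Gamma(4+74, 5+12) = Gamma(78, 17) (shape, rate).
Equal-tailed 68% interval: Gamma(78, 17) quantiles at 0.16 and 0.84.
Posterior mean ≈ 4.588, SD ≈ 0.520; a Normal approximation gives roughly [4.072, 5.105].
Exact: lower = 4.072; upper = 5.104.

[4.072, 5.104]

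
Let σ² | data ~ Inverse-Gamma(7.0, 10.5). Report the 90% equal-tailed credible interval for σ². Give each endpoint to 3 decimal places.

Inverse-Gamma(7.0, 10.5) quantiles: F⁻¹(0.05) and F⁻¹(0.95).
Equivalently, 1/σ² ~ Gamma(7.0, rate = 10.5); invert its 0.95 and 0.05 quantiles.
Posterior mean ≈ 1.750, SD ≈ 0.783; a Normal approximation gives roughly [0.463, 3.037].
Exact: lower = 0.887; upper = 3.196.

[0.887, 3.196]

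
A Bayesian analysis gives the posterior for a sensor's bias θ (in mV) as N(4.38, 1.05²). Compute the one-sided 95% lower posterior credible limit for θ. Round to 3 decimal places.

Need L with P(θ ≥ L) = 0.95: L = 4.38 − z_{0.05}·1.05.
z = 1.645; L = 4.38 − 1.645 × 1.05 = 2.653.

2.653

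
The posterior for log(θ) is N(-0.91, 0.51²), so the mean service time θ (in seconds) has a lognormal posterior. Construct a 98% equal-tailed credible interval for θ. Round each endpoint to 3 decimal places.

On the log scale the 98% interval is -0.91 ± 2.326 × 0.51 = [-2.0964, 0.2764].
Exponentiate: [e^-2.0964, e^0.2764] = [0.123, 1.318].

[0.123, 1.318]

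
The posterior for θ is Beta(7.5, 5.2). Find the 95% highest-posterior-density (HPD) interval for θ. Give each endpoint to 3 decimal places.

The posterior is unimodal and skewed, so the HPD interval has equal density at both endpoints and is the shortest 95% interval.
Solving f(0.333) = f(0.841) with F(0.841) − F(0.333) = 0.95 gives [0.333, 0.841].
For comparison, the equal-tailed interval is [0.322, 0.832]; the HPD is narrower and shifted toward the mode.

[0.333, 0.841]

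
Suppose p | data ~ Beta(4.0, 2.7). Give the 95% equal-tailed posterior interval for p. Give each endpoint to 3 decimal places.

[0.238, 0.902]

Posterior: Beta(4.0, 2.7).
Equal-tailed 95% interval: the 0.025 and 0.975 quantiles of Beta(4.0, 2.7).
Posterior mean ≈ 0.597, SD ≈ 0.177; a Normal approximation gives roughly [0.251, 0.943].
Exact: F⁻¹(0.025) = 0.238; F⁻¹(0.975) = 0.902.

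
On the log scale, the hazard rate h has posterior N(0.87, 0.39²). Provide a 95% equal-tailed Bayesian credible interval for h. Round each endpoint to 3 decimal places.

On the log scale the 95% interval is 0.87 ± 1.960 × 0.39 = [0.1056, 1.6344].
Exponentiate: [e^0.1056, e^1.6344] = [1.111, 5.126].

[1.111, 5.126]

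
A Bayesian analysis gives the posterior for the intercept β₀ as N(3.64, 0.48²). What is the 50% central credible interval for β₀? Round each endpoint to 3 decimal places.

[3.316, 3.964]

The posterior is symmetric, so the 50% equal-tailed interval is β₀ = 3.64 ± z·0.48 with z = 0.674.
Half-width: 0.674 × 0.48 = 0.324.
3.64 − 0.324 = 3.316; 3.64 + 0.324 = 3.964.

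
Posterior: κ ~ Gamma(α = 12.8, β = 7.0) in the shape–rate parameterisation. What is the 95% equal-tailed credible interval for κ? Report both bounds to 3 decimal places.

[0.968, 2.958]

Posterior: Gamma(shape 12.8, rate 7.0).
Equal-tailed 95% interval: Gamma(12.8, 7.0) quantiles at 0.025 and 0.975.
Posterior mean ≈ 1.829, SD ≈ 0.511; a Normal approximation gives roughly [0.827, 2.830].
Exact: lower = 0.968; upper = 2.958.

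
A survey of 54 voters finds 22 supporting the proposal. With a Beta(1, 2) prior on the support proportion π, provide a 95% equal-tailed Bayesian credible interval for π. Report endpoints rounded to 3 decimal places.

[0.281, 0.532]

Posterior: Beta(1+22, 2+32) = Beta(23, 34).
Equal-tailed 95% interval: the 0.025 and 0.975 quantiles of Beta(23, 34).
Posterior mean ≈ 0.404, SD ≈ 0.064; a Normal approximation gives roughly [0.277, 0.530].
Exact: F⁻¹(0.025) = 0.281; F⁻¹(0.975) = 0.532.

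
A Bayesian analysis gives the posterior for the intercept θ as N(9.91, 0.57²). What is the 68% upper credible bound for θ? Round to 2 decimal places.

Need U with P(θ ≤ U) = 0.68: U = 9.91 + z_{0.32}·0.57.
z = 0.468; U = 9.91 + 0.468 × 0.57 = 10.18.

10.18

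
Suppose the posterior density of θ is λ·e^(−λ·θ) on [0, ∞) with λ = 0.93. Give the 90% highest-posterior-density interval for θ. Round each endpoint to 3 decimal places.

The exponential density is strictly decreasing on [0, ∞), so the HPD interval is anchored at 0: [0, q] with P(θ ≤ q) = 0.90.
q = −ln(1 − 0.90) / 0.93 = 2.3026 / 0.93 = 2.476.

[0.000, 2.476]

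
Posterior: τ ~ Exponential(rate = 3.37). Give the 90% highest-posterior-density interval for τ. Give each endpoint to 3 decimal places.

The exponential density is strictly decreasing on [0, ∞), so the HPD interval is anchored at 0: [0, q] with P(τ ≤ q) = 0.90.
q = −ln(1 − 0.90) / 3.37 = 2.3026 / 3.37 = 0.683.

[0.000, 0.683]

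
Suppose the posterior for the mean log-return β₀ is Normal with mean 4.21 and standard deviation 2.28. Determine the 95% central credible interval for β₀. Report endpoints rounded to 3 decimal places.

[-0.259, 8.679]

The posterior is symmetric, so the 95% equal-tailed interval is β₀ = 4.21 ± z·2.28 with z = 1.960.
Half-width: 1.960 × 2.28 = 4.469.
4.21 − 4.469 = -0.259; 4.21 + 4.469 = 8.679.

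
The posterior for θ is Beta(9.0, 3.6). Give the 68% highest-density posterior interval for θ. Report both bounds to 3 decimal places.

[0.619, 0.863]

The posterior is unimodal and skewed, so the HPD interval has equal density at both endpoints and is the shortest 68% interval.
Solving f(0.619) = f(0.863) with F(0.863) − F(0.619) = 0.68 gives [0.619, 0.863].
For comparison, the equal-tailed interval is [0.589, 0.839]; the HPD is narrower and shifted toward the mode.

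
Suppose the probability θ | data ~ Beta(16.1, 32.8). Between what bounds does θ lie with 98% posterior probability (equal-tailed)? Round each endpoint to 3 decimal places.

[0.187, 0.492]

Posterior: Beta(16.1, 32.8).
Equal-tailed 98% interval: the 0.01 and 0.99 quantiles of Beta(16.1, 32.8).
Posterior mean ≈ 0.329, SD ≈ 0.067; a Normal approximation gives roughly [0.174, 0.484].
Exact: F⁻¹(0.01) = 0.187; F⁻¹(0.99) = 0.492.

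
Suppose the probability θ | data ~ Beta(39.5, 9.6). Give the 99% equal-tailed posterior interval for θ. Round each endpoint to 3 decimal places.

[0.640, 0.923]

Posterior: Beta(39.5, 9.6).
Equal-tailed 99% interval: the 0.005 and 0.995 quantiles of Beta(39.5, 9.6).
Posterior mean ≈ 0.804, SD ≈ 0.056; a Normal approximation gives roughly [0.660, 0.949].
Exact: F⁻¹(0.005) = 0.640; F⁻¹(0.995) = 0.923.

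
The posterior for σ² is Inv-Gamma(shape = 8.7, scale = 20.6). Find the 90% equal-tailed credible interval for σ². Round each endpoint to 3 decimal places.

[1.466, 4.599]

Inverse-Gamma(8.7, 20.6) quantiles: F⁻¹(0.05) and F⁻¹(0.95).
Equivalently, 1/σ² ~ Gamma(8.7, rate = 20.6); invert its 0.95 and 0.05 quantiles.
Posterior mean ≈ 2.675, SD ≈ 1.034; a Normal approximation gives roughly [0.975, 4.375].
Exact: lower = 1.466; upper = 4.599.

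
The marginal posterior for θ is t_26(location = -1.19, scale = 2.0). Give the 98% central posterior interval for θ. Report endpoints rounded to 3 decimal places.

[-6.147, 3.767]

The t_26 distribution is symmetric; the 98% interval is -1.19 ± t·2.0 with t_{0.99,26} = 2.479.
Half-width: 2.479 × 2.0 = 4.957.
-1.19 − 4.957 = -6.147; -1.19 + 4.957 = 3.767.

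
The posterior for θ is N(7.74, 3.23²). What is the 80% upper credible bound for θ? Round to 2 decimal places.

10.46

Need U with P(θ ≤ U) = 0.80: U = 7.74 + z_{0.2}·3.23.
z = 0.842; U = 7.74 + 0.842 × 3.23 = 10.46.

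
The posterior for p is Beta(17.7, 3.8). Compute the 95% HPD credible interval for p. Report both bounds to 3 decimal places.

[0.665, 0.963]

The posterior is unimodal and skewed, so the HPD interval has equal density at both endpoints and is the shortest 95% interval.
Solving f(0.665) = f(0.963) with F(0.963) − F(0.665) = 0.95 gives [0.665, 0.963].
For comparison, the equal-tailed interval is [0.641, 0.949]; the HPD is narrower and shifted toward the mode.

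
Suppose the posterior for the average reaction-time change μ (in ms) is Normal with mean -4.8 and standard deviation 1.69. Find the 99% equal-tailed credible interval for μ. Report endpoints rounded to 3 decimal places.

[-9.153, -0.447]

The posterior is symmetric, so the 99% equal-tailed interval is μ = -4.8 ± z·1.69 with z = 2.576.
Half-width: 2.576 × 1.69 = 4.353.
-4.8 − 4.353 = -9.153; -4.8 + 4.353 = -0.447.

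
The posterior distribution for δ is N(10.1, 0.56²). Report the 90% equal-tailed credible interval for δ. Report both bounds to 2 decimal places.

The posterior is symmetric, so the 90% equal-tailed interval is δ = 10.1 ± z·0.56 with z = 1.645.
Half-width: 1.645 × 0.56 = 0.92.
10.1 − 0.92 = 9.18; 10.1 + 0.92 = 11.02.

[9.18, 11.02]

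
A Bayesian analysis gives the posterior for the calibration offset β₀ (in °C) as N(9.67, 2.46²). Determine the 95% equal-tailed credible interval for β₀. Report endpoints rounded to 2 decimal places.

The posterior is symmetric, so the 95% equal-tailed interval is β₀ = 9.67 ± z·2.46 with z = 1.960.
Half-width: 1.960 × 2.46 = 4.82.
9.67 − 4.82 = 4.85; 9.67 + 4.82 = 14.49.

[4.85, 14.49]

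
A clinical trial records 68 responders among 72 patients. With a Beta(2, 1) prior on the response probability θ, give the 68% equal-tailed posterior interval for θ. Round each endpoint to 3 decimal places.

[0.905, 0.961]

Posterior: Beta(2+68, 1+4) = Beta(70, 5).
Equal-tailed 68% interval: the 0.16 and 0.84 quantiles of Beta(70, 5).
Posterior mean ≈ 0.933, SD ≈ 0.029; a Normal approximation gives roughly [0.905, 0.962].
Exact: F⁻¹(0.16) = 0.905; F⁻¹(0.84) = 0.961.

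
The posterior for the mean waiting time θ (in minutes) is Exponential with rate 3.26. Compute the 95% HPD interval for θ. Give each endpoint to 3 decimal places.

[0.000, 0.919]

The exponential density is strictly decreasing on [0, ∞), so the HPD interval is anchored at 0: [0, q] with P(θ ≤ q) = 0.95.
q = −ln(1 − 0.95) / 3.26 = 2.9957 / 3.26 = 0.919.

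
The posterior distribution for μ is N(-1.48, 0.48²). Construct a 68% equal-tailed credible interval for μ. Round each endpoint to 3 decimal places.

The posterior is symmetric, so the 68% equal-tailed interval is μ = -1.48 ± z·0.48 with z = 0.994.
Half-width: 0.994 × 0.48 = 0.477.
-1.48 − 0.477 = -1.957; -1.48 + 0.477 = -1.003.

[-1.957, -1.003]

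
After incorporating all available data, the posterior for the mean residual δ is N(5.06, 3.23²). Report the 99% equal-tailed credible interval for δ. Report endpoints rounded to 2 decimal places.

The posterior is symmetric, so the 99% equal-tailed interval is δ = 5.06 ± z·3.23 with z = 2.576.
Half-width: 2.576 × 3.23 = 8.32.
5.06 − 8.32 = -3.26; 5.06 + 8.32 = 13.38.

[-3.26, 13.38]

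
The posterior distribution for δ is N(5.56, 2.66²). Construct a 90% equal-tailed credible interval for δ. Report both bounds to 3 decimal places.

The posterior is symmetric, so the 90% equal-tailed interval is δ = 5.56 ± z·2.66 with z = 1.645.
Half-width: 1.645 × 2.66 = 4.375.
5.56 − 4.375 = 1.185; 5.56 + 4.375 = 9.935.

[1.185, 9.935]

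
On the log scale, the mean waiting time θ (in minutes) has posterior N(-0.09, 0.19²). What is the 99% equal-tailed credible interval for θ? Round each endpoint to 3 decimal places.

On the log scale the 99% interval is -0.09 ± 2.576 × 0.19 = [-0.5794, 0.3994].
Exponentiate: [e^-0.5794, e^0.3994] = [0.560, 1.491].

[0.560, 1.491]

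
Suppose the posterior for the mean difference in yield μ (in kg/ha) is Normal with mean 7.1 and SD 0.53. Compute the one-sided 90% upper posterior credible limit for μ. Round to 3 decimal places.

Need U with P(μ ≤ U) = 0.90: U = 7.1 + z_{0.1}·0.53.
z = 1.282; U = 7.1 + 1.282 × 0.53 = 7.779.

7.779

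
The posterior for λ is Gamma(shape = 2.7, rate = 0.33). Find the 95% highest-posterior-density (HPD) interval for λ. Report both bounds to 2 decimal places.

The posterior is unimodal and skewed, so the HPD interval has equal density at both endpoints and is the shortest 95% interval.
Solving f(0.62) = f(17.94) with F(17.94) − F(0.62) = 0.95 gives [0.62, 17.94].
For comparison, the equal-tailed interval is [1.50, 20.43]; the HPD is narrower and shifted toward the mode.

[0.62, 17.94]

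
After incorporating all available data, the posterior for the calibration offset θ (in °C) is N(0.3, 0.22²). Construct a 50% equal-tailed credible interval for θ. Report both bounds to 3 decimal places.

[0.152, 0.448]

The posterior is symmetric, so the 50% equal-tailed interval is θ = 0.3 ± z·0.22 with z = 0.674.
Half-width: 0.674 × 0.22 = 0.148.
0.3 − 0.148 = 0.152; 0.3 + 0.148 = 0.448.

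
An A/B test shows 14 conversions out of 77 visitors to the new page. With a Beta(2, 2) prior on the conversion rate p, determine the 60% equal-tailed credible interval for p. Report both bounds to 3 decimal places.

Posterior: Beta(2+14, 2+63) = Beta(16, 65).
Equal-tailed 60% interval: the 0.2 and 0.8 quantiles of Beta(16, 65).
Posterior mean ≈ 0.198, SD ≈ 0.044; a Normal approximation gives roughly [0.161, 0.235].
Exact: F⁻¹(0.2) = 0.160; F⁻¹(0.8) = 0.234.

[0.160, 0.234]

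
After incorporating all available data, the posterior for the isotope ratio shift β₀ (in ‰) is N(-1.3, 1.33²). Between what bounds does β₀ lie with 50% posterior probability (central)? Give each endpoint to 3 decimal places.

[-2.197, -0.403]

The posterior is symmetric, so the 50% equal-tailed interval is β₀ = -1.3 ± z·1.33 with z = 0.674.
Half-width: 0.674 × 1.33 = 0.897.
-1.3 − 0.897 = -2.197; -1.3 + 0.897 = -0.403.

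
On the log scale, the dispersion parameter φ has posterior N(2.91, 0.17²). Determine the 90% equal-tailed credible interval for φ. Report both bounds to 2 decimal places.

On the log scale the 90% interval is 2.91 ± 1.645 × 0.17 = [2.6304, 3.1896].
Exponentiate: [e^2.6304, e^3.1896] = [13.88, 24.28].

[13.88, 24.28]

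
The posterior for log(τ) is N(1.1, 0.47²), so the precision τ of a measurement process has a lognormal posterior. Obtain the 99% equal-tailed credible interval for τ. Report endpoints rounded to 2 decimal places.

On the log scale the 99% interval is 1.1 ± 2.576 × 0.47 = [-0.1106, 2.3106].
Exponentiate: [e^-0.1106, e^2.3106] = [0.90, 10.08].

[0.90, 10.08]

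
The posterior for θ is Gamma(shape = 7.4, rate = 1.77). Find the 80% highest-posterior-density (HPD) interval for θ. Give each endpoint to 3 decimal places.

[2.063, 5.801]

The posterior is unimodal and skewed, so the HPD interval has equal density at both endpoints and is the shortest 80% interval.
Solving f(2.063) = f(5.801) with F(5.801) − F(2.063) = 0.80 gives [2.063, 5.801].
For comparison, the equal-tailed interval is [2.371, 6.231]; the HPD is narrower and shifted toward the mode.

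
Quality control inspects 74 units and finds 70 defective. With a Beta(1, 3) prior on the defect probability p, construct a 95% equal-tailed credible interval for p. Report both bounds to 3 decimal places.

[0.838, 0.963]

Posterior: Beta(1+70, 3+4) = Beta(71, 7).
Equal-tailed 95% interval: the 0.025 and 0.975 quantiles of Beta(71, 7).
Posterior mean ≈ 0.910, SD ≈ 0.032; a Normal approximation gives roughly [0.847, 0.973].
Exact: F⁻¹(0.025) = 0.838; F⁻¹(0.975) = 0.963.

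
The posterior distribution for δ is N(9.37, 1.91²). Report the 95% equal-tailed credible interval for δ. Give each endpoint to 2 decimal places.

[5.63, 13.11]

The posterior is symmetric, so the 95% equal-tailed interval is δ = 9.37 ± z·1.91 with z = 1.960.
Half-width: 1.960 × 1.91 = 3.74.
9.37 − 3.74 = 5.63; 9.37 + 3.74 = 13.11.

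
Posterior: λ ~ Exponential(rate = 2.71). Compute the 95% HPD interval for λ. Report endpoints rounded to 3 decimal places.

The exponential density is strictly decreasing on [0, ∞), so the HPD interval is anchored at 0: [0, q] with P(λ ≤ q) = 0.95.
q = −ln(1 − 0.95) / 2.71 = 2.9957 / 2.71 = 1.105.

[0.000, 1.105]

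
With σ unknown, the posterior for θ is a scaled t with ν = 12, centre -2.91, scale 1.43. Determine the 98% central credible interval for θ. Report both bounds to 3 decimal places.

[-6.744, 0.924]

The t_12 distribution is symmetric; the 98% interval is -2.91 ± t·1.43 with t_{0.99,12} = 2.681.
Half-width: 2.681 × 1.43 = 3.834.
-2.91 − 3.834 = -6.744; -2.91 + 3.834 = 0.924.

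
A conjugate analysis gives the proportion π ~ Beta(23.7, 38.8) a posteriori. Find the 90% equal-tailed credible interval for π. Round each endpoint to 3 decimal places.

[0.281, 0.482]

Posterior: Beta(23.7, 38.8).
Equal-tailed 90% interval: the 0.05 and 0.95 quantiles of Beta(23.7, 38.8).
Posterior mean ≈ 0.379, SD ≈ 0.061; a Normal approximation gives roughly [0.279, 0.479].
Exact: F⁻¹(0.05) = 0.281; F⁻¹(0.95) = 0.482.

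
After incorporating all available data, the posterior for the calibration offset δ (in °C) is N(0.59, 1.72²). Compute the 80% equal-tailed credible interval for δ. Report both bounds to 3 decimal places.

The posterior is symmetric, so the 80% equal-tailed interval is δ = 0.59 ± z·1.72 with z = 1.282.
Half-width: 1.282 × 1.72 = 2.204.
0.59 − 2.204 = -1.614; 0.59 + 2.204 = 2.794.

[-1.614, 2.794]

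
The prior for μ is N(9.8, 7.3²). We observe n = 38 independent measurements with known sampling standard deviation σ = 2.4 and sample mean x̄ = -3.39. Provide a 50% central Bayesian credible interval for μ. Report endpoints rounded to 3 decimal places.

[-3.615, -3.090]

Posterior precision = 1/7.3² + 38/2.4² = 0.0188 + 6.5972 = 6.6160, so posterior SD = 0.3888.
Posterior mean = (9.8/7.3² + 38·-3.39/2.4²) / 6.6160 = -3.3526.
Interval: -3.3526 ± 0.674 × 0.3888 → [-3.615, -3.090].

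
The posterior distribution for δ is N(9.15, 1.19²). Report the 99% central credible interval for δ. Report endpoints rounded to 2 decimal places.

[6.08, 12.22]

The posterior is symmetric, so the 99% equal-tailed interval is δ = 9.15 ± z·1.19 with z = 2.576.
Half-width: 2.576 × 1.19 = 3.07.
9.15 − 3.07 = 6.08; 9.15 + 3.07 = 12.22.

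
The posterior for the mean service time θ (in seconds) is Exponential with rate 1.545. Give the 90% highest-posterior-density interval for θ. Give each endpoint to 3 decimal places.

The exponential density is strictly decreasing on [0, ∞), so the HPD interval is anchored at 0: [0, q] with P(θ ≤ q) = 0.90.
q = −ln(1 − 0.90) / 1.545 = 2.3026 / 1.545 = 1.490.

[0.000, 1.490]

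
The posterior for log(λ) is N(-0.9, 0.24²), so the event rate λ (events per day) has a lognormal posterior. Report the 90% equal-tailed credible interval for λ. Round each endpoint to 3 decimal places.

On the log scale the 90% interval is -0.9 ± 1.645 × 0.24 = [-1.2948, -0.5052].
Exponentiate: [e^-1.2948, e^-0.5052] = [0.274, 0.603].

[0.274, 0.603]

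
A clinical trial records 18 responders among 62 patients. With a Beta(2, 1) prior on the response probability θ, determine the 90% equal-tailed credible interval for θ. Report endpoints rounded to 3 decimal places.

[0.218, 0.405]

Posterior: Beta(2+18, 1+44) = Beta(20, 45).
Equal-tailed 90% interval: the 0.05 and 0.95 quantiles of Beta(20, 45).
Posterior mean ≈ 0.308, SD ≈ 0.057; a Normal approximation gives roughly [0.214, 0.401].
Exact: F⁻¹(0.05) = 0.218; F⁻¹(0.95) = 0.405.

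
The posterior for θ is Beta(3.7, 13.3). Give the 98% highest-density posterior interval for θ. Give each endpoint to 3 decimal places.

The posterior is unimodal and skewed, so the HPD interval has equal density at both endpoints and is the shortest 98% interval.
Solving f(0.033) = f(0.456) with F(0.456) − F(0.033) = 0.98 gives [0.033, 0.456].
For comparison, the equal-tailed interval is [0.047, 0.482]; the HPD is narrower and shifted toward the mode.

[0.033, 0.456]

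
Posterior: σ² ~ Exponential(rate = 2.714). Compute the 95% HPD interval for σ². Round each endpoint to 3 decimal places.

The exponential density is strictly decreasing on [0, ∞), so the HPD interval is anchored at 0: [0, q] with P(σ² ≤ q) = 0.95.
q = −ln(1 − 0.95) / 2.714 = 2.9957 / 2.714 = 1.104.

[0.000, 1.104]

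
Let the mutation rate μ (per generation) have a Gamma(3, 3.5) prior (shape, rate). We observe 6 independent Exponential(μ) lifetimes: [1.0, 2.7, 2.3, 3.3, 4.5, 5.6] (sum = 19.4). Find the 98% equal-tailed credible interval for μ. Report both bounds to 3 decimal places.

Posterior: Gamma(3+6, 3.5+19.4) = Gamma(9, 22.9) (shape, rate).
Equal-tailed 98% interval: Gamma(9, 22.9) quantiles at 0.01 and 0.99.
Posterior mean ≈ 0.393, SD ≈ 0.131; a Normal approximation gives roughly [0.088, 0.698].
Exact: lower = 0.153; upper = 0.760.

[0.153, 0.760]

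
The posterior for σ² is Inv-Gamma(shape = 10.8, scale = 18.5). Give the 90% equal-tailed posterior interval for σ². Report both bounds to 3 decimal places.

[1.107, 3.073]

Inverse-Gamma(10.8, 18.5) quantiles: F⁻¹(0.05) and F⁻¹(0.95).
Equivalently, 1/σ² ~ Gamma(10.8, rate = 18.5); invert its 0.95 and 0.05 quantiles.
Posterior mean ≈ 1.888, SD ≈ 0.636; a Normal approximation gives roughly [0.841, 2.934].
Exact: lower = 1.107; upper = 3.073.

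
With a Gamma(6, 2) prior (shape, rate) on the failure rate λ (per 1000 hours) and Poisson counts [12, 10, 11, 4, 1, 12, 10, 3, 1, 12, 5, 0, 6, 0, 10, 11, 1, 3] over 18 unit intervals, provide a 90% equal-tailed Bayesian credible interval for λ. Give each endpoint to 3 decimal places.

Posterior: Gamma(6+112, 2+18) = Gamma(118, 20) (shape, rate).
Equal-tailed 90% interval: Gamma(118, 20) quantiles at 0.05 and 0.95.
Posterior mean ≈ 5.900, SD ≈ 0.543; a Normal approximation gives roughly [5.007, 6.793].
Exact: lower = 5.036; upper = 6.821.

[5.036, 6.821]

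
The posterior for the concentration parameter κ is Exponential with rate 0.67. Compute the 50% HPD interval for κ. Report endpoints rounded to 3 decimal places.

[0.000, 1.035]

The exponential density is strictly decreasing on [0, ∞), so the HPD interval is anchored at 0: [0, q] with P(κ ≤ q) = 0.50.
q = −ln(1 − 0.50) / 0.67 = 0.6931 / 0.67 = 1.035.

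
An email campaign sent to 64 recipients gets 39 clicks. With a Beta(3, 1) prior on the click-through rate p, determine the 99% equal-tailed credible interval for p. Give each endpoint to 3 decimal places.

[0.463, 0.760]

Posterior: Beta(3+39, 1+25) = Beta(42, 26).
Equal-tailed 99% interval: the 0.005 and 0.995 quantiles of Beta(42, 26).
Posterior mean ≈ 0.618, SD ≈ 0.059; a Normal approximation gives roughly [0.467, 0.768].
Exact: F⁻¹(0.005) = 0.463; F⁻¹(0.995) = 0.760.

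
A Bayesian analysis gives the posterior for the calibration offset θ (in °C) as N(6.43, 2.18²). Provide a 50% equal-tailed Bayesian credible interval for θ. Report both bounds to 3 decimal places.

[4.960, 7.900]

The posterior is symmetric, so the 50% equal-tailed interval is θ = 6.43 ± z·2.18 with z = 0.674.
Half-width: 0.674 × 2.18 = 1.470.
6.43 − 1.470 = 4.960; 6.43 + 1.470 = 7.900.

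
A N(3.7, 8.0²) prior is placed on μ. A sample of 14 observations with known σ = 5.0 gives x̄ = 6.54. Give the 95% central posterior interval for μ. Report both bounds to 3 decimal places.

Posterior precision = 1/8.0² + 14/5.0² = 0.0156 + 0.5600 = 0.5756, so posterior SD = 1.3180.
Posterior mean = (3.7/8.0² + 14·6.54/5.0²) / 0.5756 = 6.4629.
Interval: 6.4629 ± 1.960 × 1.3180 → [3.880, 9.046].

[3.880, 9.046]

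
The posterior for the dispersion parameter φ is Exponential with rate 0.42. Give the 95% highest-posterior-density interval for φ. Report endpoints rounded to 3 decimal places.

The exponential density is strictly decreasing on [0, ∞), so the HPD interval is anchored at 0: [0, q] with P(φ ≤ q) = 0.95.
q = −ln(1 − 0.95) / 0.42 = 2.9957 / 0.42 = 7.133.

[0.000, 7.133]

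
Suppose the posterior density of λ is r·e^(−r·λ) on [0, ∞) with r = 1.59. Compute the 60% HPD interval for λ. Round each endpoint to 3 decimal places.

The exponential density is strictly decreasing on [0, ∞), so the HPD interval is anchored at 0: [0, q] with P(λ ≤ q) = 0.60.
q = −ln(1 − 0.60) / 1.59 = 0.9163 / 1.59 = 0.576.

[0.000, 0.576]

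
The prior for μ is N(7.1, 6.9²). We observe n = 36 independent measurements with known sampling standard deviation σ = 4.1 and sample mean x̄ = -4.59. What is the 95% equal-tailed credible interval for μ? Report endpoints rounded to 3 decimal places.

[-5.809, -3.144]

Posterior precision = 1/6.9² + 36/4.1² = 0.0210 + 2.1416 = 2.1626, so posterior SD = 0.6800.
Posterior mean = (7.1/6.9² + 36·-4.59/4.1²) / 2.1626 = -4.4765.
Interval: -4.4765 ± 1.960 × 0.6800 → [-5.809, -3.144].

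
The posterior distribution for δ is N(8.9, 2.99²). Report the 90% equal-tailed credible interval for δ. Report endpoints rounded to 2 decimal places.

[3.98, 13.82]

The posterior is symmetric, so the 90% equal-tailed interval is δ = 8.9 ± z·2.99 with z = 1.645.
Half-width: 1.645 × 2.99 = 4.92.
8.9 − 4.92 = 3.98; 8.9 + 4.92 = 13.82.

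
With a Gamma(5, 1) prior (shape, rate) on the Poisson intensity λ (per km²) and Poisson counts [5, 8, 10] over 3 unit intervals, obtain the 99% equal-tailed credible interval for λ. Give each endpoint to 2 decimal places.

Posterior: Gamma(5+23, 1+3) = Gamma(28, 4) (shape, rate).
Equal-tailed 99% interval: Gamma(28, 4) quantiles at 0.005 and 0.995.
Posterior mean ≈ 7.00, SD ≈ 1.32; a Normal approximation gives roughly [3.59, 10.41].
Exact: lower = 4.06; upper = 10.87.

[4.06, 10.87]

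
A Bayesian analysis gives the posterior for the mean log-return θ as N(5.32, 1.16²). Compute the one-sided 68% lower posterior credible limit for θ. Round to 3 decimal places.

4.777

Need L with P(θ ≥ L) = 0.68: L = 5.32 − z_{0.32}·1.16.
z = 0.468; L = 5.32 − 0.468 × 1.16 = 4.777.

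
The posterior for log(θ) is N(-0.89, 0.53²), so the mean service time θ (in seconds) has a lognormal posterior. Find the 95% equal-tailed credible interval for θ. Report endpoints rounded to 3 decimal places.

On the log scale the 95% interval is -0.89 ± 1.960 × 0.53 = [-1.9288, 0.1488].
Exponentiate: [e^-1.9288, e^0.1488] = [0.145, 1.160].

[0.145, 1.160]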